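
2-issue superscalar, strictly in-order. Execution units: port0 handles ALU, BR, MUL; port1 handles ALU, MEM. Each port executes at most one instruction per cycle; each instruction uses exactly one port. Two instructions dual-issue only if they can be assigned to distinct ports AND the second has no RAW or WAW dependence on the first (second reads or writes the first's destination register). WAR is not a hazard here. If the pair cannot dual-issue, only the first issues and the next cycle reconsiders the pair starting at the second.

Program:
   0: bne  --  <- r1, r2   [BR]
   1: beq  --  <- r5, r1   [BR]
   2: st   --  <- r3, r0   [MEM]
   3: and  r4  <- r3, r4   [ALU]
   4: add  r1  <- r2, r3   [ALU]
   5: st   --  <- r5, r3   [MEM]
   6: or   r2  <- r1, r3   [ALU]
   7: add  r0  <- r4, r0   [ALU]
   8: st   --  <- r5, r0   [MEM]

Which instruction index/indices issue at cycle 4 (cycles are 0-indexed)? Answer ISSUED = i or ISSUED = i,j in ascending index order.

ISSUED = 7

0. bne.BR @i0  | no-port BR/BR
1. beq.BR st.MEM @i1,i2  | dual
2. and.ALU add.ALU @i3,i4  | dual
3. st.MEM or.ALU @i5,i6  | dual
4. add.ALU @i7  | RAW r0
5. st.MEM @i8  | tail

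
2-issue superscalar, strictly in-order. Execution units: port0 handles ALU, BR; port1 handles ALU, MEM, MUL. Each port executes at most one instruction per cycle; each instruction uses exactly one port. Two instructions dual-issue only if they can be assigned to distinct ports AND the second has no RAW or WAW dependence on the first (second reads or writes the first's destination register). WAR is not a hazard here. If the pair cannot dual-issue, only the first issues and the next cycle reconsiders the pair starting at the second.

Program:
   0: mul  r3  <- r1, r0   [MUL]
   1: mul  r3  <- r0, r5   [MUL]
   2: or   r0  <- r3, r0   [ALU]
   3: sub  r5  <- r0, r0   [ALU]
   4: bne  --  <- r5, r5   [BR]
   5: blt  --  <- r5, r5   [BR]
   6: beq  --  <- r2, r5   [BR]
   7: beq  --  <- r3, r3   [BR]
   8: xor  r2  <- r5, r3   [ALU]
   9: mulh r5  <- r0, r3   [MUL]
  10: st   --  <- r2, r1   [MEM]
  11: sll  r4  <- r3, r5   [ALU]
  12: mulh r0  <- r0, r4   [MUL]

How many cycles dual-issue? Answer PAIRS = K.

PAIRS = 2

0. mul @i0  | no-port MUL/MUL
1. mul @i1  | RAW r3
2. or @i2  | RAW r0
3. sub @i3  | RAW r5
4. bne @i4  | no-port BR/BR
5. blt @i5  | no-port BR/BR
6. beq @i6  | no-port BR/BR
7. beq/xor @i7,i8  | dual
8. mulh @i9  | no-port MUL/MEM
9. st/sll @i10,i11  | dual
10. mulh @i12  | tail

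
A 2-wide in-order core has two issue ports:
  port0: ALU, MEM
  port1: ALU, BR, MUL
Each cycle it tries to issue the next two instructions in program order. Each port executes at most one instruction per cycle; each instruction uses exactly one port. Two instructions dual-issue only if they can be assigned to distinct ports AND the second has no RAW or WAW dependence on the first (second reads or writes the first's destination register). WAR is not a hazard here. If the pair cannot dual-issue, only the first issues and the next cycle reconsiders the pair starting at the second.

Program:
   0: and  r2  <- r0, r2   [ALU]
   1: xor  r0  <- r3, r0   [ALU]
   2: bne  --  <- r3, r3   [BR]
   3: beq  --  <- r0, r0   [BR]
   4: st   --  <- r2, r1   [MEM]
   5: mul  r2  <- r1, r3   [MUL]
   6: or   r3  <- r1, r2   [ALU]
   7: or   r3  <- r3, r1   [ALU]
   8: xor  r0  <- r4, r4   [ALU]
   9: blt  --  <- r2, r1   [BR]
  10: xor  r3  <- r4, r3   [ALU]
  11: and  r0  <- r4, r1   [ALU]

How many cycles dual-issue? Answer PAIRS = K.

PAIRS = 4

0. and.ALU/xor.ALU @i0/i1  | dual
1. bne.BR @i2  | no-port BR/BR
2. beq.BR/st.MEM @i3/i4  | dual
3. mul.MUL @i5  | RAW r2
4. or.ALU @i6  | RAW+WAW r3
5. or.ALU/xor.ALU @i7/i8  | dual
6. blt.BR/xor.ALU @i9/i10  | dual
7. and.ALU @i11  | tail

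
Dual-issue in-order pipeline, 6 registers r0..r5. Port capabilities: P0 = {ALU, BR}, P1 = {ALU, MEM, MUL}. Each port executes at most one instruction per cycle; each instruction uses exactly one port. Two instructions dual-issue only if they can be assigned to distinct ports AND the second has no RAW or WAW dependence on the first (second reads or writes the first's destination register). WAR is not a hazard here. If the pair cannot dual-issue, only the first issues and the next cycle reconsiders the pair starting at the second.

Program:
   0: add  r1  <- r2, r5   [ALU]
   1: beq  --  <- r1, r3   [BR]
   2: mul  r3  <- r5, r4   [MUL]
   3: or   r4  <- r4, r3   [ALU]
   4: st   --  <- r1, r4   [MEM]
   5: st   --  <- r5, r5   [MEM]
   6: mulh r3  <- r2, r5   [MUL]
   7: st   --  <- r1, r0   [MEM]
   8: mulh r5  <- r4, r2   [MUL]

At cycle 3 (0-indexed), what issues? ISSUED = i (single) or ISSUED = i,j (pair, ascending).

  cy0 -> i0 (add.ALU) RAW r1
  cy1 -> i1,i2 (beq.BR;mul.MUL) pair
  cy2 -> i3 (or.ALU) RAW r4
  cy3 -> i4 (st.MEM) no-port MEM/MEM
  cy4 -> i5 (st.MEM) no-port MEM/MUL
  cy5 -> i6 (mulh.MUL) no-port MUL/MEM
  cy6 -> i7 (st.MEM) no-port MEM/MUL
  cy7 -> i8 (mulh.MUL) tail

ISSUED = 4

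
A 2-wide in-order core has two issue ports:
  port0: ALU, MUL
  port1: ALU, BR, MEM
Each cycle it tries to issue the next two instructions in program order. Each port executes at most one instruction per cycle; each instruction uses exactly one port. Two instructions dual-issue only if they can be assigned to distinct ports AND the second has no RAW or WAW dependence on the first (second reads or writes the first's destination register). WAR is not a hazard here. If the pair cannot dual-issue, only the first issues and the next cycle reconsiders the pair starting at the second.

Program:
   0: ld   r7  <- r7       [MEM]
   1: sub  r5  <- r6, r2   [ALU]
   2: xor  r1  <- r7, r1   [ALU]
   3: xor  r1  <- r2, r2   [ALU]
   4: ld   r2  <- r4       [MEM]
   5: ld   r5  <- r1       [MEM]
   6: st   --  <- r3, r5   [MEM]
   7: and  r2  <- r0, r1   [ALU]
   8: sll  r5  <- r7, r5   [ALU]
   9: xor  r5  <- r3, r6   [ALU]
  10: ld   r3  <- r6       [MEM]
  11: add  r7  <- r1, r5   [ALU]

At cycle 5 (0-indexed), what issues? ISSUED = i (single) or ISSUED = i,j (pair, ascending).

  cy0 -> i0&i1 (ld.MEM+sub.ALU) dual
  cy1 -> i2 (xor.ALU) WAW r1
  cy2 -> i3&i4 (xor.ALU+ld.MEM) dual
  cy3 -> i5 (ld.MEM) no-port MEM/MEM
  cy4 -> i6&i7 (st.MEM+and.ALU) dual
  cy5 -> i8 (sll.ALU) WAW r5
  cy6 -> i9&i10 (xor.ALU+ld.MEM) dual
  cy7 -> i11 (add.ALU) tail

ISSUED = 8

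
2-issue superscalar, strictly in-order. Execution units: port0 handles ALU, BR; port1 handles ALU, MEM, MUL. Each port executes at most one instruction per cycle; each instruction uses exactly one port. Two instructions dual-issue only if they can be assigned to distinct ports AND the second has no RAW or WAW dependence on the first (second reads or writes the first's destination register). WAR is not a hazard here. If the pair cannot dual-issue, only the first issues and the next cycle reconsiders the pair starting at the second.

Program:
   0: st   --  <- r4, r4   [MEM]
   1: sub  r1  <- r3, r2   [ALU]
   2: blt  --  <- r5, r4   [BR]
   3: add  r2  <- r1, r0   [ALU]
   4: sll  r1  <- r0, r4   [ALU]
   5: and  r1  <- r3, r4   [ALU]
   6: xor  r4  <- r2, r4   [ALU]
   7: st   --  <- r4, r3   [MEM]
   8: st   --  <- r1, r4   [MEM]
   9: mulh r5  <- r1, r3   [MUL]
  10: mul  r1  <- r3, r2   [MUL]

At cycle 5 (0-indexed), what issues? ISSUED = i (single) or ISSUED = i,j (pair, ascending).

ISSUED = 8

c0: i0,i1 st/sub  2-wide
c1: i2,i3 blt/add  2-wide
c2: i4 sll  WAW r1
c3: i5,i6 and/xor  2-wide
c4: i7 st  no-port MEM/MEM
c5: i8 st  no-port MEM/MUL
c6: i9 mulh  no-port MUL/MUL
c7: i10 mul  tail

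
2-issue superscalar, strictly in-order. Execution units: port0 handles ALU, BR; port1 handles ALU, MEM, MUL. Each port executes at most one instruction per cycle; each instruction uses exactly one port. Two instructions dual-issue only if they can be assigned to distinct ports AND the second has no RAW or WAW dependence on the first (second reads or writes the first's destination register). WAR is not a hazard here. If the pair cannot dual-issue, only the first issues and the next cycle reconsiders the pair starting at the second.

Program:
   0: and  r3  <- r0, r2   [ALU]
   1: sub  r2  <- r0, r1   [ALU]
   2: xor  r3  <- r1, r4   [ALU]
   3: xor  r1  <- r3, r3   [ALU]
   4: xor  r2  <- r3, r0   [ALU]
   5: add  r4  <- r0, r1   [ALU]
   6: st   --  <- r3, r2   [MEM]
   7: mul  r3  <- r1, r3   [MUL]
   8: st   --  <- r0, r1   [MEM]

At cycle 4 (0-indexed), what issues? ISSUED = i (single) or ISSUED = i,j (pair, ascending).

t=0 i0+i1:and.ALU;sub.ALU ; pair
t=1 i2:xor.ALU ; RAW r3
t=2 i3+i4:xor.ALU;xor.ALU ; pair
t=3 i5+i6:add.ALU;st.MEM ; pair
t=4 i7:mul.MUL ; no-port MUL/MEM
t=5 i8:st.MEM ; tail

ISSUED = 7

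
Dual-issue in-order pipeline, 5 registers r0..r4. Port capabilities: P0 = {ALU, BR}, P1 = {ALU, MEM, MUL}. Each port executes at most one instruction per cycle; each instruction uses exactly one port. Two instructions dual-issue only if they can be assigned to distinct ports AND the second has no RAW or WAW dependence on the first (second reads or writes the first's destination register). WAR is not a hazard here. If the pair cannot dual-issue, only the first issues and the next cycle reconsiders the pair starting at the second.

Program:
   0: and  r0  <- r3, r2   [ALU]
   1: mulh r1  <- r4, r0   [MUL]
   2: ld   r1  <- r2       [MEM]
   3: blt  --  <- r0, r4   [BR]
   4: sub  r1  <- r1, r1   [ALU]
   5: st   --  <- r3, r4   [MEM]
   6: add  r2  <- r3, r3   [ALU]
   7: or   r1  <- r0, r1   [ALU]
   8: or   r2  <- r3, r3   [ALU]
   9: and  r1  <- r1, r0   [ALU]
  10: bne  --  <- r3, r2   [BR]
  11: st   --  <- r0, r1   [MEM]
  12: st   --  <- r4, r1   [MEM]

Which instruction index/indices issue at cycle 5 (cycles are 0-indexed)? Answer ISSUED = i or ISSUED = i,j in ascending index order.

ISSUED = 8,9

[0] i0  and.ALU  -- RAW r0
[1] i1  mulh.MUL  -- no-port MUL/MEM
[2] i2&i3  ld.MEM/blt.BR  -- dual
[3] i4&i5  sub.ALU/st.MEM  -- dual
[4] i6&i7  add.ALU/or.ALU  -- dual
[5] i8&i9  or.ALU/and.ALU  -- dual
[6] i10&i11  bne.BR/st.MEM  -- dual
[7] i12  st.MEM  -- tail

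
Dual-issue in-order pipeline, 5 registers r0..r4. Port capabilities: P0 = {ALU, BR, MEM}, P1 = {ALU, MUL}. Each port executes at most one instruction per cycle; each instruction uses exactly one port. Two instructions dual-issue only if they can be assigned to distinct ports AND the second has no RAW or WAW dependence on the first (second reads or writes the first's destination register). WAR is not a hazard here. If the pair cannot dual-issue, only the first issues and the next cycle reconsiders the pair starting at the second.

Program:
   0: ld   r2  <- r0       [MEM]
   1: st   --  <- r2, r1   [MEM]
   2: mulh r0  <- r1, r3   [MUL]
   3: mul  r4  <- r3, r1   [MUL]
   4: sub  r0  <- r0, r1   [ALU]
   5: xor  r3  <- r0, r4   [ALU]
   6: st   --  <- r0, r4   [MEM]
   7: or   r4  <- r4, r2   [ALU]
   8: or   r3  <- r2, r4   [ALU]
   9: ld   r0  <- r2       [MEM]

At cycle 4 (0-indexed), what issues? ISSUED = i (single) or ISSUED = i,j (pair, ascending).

ISSUED = 7

#0 head=0: ld i0 no-port MEM/MEM
#1 head=1: st;mulh i1,i2 dual
#2 head=3: mul;sub i3,i4 dual
#3 head=5: xor;st i5,i6 dual
#4 head=7: or i7 RAW r4
#5 head=8: or;ld i8,i9 dual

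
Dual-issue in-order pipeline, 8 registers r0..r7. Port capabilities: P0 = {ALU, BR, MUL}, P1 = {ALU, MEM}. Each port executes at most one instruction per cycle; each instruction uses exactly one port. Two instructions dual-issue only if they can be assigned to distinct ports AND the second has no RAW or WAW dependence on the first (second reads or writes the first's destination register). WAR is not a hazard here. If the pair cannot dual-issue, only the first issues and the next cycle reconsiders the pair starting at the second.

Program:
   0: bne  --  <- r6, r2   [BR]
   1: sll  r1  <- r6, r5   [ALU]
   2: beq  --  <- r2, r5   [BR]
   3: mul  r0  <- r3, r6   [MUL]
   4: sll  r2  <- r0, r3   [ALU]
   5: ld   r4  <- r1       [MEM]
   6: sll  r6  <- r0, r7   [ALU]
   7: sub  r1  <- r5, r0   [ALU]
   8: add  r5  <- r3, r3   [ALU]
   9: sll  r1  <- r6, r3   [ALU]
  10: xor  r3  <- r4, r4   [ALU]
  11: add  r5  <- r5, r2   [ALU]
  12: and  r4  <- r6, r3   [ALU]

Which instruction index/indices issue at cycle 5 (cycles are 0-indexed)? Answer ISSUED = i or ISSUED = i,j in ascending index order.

ISSUED = 8,9

  cy0 -> i0&i1 (bne+sll) pair
  cy1 -> i2 (beq) no-port BR/MUL
  cy2 -> i3 (mul) RAW r0
  cy3 -> i4&i5 (sll+ld) pair
  cy4 -> i6&i7 (sll+sub) pair
  cy5 -> i8&i9 (add+sll) pair
  cy6 -> i10&i11 (xor+add) pair
  cy7 -> i12 (and) tail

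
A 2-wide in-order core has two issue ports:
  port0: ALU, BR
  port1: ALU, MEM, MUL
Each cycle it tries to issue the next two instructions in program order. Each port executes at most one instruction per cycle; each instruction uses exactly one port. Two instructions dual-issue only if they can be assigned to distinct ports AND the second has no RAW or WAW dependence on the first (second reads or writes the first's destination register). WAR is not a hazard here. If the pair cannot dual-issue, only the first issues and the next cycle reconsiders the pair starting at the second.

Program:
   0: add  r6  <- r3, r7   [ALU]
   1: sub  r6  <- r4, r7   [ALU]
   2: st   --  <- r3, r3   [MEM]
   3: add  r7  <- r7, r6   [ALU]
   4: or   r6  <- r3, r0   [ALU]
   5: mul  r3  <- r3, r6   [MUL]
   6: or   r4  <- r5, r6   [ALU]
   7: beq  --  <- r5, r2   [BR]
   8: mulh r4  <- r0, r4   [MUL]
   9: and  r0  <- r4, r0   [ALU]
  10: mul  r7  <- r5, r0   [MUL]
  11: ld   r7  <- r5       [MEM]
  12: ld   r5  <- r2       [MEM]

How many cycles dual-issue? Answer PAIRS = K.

[0] i0  add  -- WAW r6
[1] i1,i2  sub+st  -- dual
[2] i3,i4  add+or  -- dual
[3] i5,i6  mul+or  -- dual
[4] i7,i8  beq+mulh  -- dual
[5] i9  and  -- RAW r0
[6] i10  mul  -- no-port MUL/MEM
[7] i11  ld  -- no-port MEM/MEM
[8] i12  ld  -- tail

PAIRS = 4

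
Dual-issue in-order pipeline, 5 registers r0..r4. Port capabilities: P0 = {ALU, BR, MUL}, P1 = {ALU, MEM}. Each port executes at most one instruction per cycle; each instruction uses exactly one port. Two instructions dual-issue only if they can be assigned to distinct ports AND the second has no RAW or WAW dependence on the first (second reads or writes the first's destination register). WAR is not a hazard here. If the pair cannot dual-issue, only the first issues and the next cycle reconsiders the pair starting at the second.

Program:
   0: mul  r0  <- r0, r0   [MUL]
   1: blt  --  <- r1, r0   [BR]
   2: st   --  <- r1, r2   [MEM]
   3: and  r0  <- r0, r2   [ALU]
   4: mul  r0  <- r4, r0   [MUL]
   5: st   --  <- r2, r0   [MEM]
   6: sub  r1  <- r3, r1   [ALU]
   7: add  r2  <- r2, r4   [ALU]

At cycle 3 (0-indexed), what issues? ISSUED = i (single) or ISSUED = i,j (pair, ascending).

ISSUED = 4

t=0 i0:mul ; no-port MUL/BR
t=1 i1+i2:blt st ; dual
t=2 i3:and ; RAW+WAW r0
t=3 i4:mul ; RAW r0
t=4 i5+i6:st sub ; dual
t=5 i7:add ; tail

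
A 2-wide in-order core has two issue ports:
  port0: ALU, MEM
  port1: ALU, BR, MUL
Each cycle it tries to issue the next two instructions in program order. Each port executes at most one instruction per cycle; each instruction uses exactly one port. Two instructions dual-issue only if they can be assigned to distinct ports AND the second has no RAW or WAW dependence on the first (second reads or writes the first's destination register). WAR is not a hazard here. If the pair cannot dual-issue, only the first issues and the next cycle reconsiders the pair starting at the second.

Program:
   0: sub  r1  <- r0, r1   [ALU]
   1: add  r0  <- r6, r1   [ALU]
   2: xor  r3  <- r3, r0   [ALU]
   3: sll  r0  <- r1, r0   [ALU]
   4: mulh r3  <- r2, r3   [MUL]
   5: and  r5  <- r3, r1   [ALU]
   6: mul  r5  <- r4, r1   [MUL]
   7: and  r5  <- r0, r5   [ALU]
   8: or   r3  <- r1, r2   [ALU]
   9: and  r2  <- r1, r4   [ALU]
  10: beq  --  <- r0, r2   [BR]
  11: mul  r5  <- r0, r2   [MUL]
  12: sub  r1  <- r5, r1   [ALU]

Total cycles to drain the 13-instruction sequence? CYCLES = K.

CYCLES = 11

  cy0 -> i0 (sub.ALU) RAW r1
  cy1 -> i1 (add.ALU) RAW r0
  cy2 -> i2/i3 (xor.ALU/sll.ALU) pair
  cy3 -> i4 (mulh.MUL) RAW r3
  cy4 -> i5 (and.ALU) WAW r5
  cy5 -> i6 (mul.MUL) RAW+WAW r5
  cy6 -> i7/i8 (and.ALU/or.ALU) pair
  cy7 -> i9 (and.ALU) RAW r2
  cy8 -> i10 (beq.BR) no-port BR/MUL
  cy9 -> i11 (mul.MUL) RAW r5
  cy10 -> i12 (sub.ALU) tail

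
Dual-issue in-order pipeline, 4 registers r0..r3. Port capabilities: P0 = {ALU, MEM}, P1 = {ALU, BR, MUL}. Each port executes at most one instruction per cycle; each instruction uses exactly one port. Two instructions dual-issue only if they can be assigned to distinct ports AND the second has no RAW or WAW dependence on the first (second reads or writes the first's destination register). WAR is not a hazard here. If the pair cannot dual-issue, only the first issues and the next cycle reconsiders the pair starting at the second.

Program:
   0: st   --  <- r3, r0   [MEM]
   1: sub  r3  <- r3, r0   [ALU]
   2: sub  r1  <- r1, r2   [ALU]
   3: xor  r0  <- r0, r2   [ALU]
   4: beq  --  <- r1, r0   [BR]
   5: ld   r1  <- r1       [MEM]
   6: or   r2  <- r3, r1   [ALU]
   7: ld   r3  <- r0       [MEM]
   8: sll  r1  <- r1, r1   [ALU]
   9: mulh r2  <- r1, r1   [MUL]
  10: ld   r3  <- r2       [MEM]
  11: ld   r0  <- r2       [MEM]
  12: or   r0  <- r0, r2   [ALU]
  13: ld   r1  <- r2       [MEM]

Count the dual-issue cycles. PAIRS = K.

PAIRS = 5

t=0 i0/i1:st.MEM;sub.ALU ; 2-wide
t=1 i2/i3:sub.ALU;xor.ALU ; 2-wide
t=2 i4/i5:beq.BR;ld.MEM ; 2-wide
t=3 i6/i7:or.ALU;ld.MEM ; 2-wide
t=4 i8:sll.ALU ; RAW r1
t=5 i9:mulh.MUL ; RAW r2
t=6 i10:ld.MEM ; no-port MEM/MEM
t=7 i11:ld.MEM ; RAW+WAW r0
t=8 i12/i13:or.ALU;ld.MEM ; 2-wide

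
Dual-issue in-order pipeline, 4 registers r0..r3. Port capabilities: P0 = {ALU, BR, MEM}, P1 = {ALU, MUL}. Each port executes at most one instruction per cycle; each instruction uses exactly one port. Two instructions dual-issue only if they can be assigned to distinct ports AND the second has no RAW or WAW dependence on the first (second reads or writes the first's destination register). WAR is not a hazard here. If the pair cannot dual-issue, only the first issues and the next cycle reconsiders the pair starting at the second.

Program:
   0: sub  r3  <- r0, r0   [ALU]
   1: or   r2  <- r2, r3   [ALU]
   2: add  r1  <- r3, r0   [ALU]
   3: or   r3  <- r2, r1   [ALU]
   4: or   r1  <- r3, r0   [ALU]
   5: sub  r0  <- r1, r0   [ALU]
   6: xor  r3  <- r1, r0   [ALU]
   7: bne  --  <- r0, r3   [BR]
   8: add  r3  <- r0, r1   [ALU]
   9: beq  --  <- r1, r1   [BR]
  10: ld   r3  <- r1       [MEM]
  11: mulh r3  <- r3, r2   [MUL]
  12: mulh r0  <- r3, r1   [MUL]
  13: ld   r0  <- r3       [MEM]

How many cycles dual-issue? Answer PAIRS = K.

PAIRS = 2

  cy0 -> i0 (sub) RAW r3
  cy1 -> i1+i2 (or/add) 2-wide
  cy2 -> i3 (or) RAW r3
  cy3 -> i4 (or) RAW r1
  cy4 -> i5 (sub) RAW r0
  cy5 -> i6 (xor) RAW r3
  cy6 -> i7+i8 (bne/add) 2-wide
  cy7 -> i9 (beq) no-port BR/MEM
  cy8 -> i10 (ld) RAW+WAW r3
  cy9 -> i11 (mulh) no-port MUL/MUL
  cy10 -> i12 (mulh) WAW r0
  cy11 -> i13 (ld) tail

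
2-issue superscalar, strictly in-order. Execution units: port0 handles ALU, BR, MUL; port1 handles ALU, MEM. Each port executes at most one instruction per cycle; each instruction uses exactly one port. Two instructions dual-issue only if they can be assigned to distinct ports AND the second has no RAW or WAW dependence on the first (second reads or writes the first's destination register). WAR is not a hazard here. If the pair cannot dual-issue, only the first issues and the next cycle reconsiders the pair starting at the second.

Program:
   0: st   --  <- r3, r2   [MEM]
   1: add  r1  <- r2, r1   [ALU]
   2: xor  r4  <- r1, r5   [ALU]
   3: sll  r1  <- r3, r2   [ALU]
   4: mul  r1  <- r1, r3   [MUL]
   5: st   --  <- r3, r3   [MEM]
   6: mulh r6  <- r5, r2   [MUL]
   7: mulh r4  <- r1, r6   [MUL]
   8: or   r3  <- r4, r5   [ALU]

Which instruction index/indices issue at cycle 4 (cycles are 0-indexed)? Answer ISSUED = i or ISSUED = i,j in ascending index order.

ISSUED = 7

  cy0 -> i0+i1 (st.MEM+add.ALU) 2-wide
  cy1 -> i2+i3 (xor.ALU+sll.ALU) 2-wide
  cy2 -> i4+i5 (mul.MUL+st.MEM) 2-wide
  cy3 -> i6 (mulh.MUL) no-port MUL/MUL
  cy4 -> i7 (mulh.MUL) RAW r4
  cy5 -> i8 (or.ALU) tail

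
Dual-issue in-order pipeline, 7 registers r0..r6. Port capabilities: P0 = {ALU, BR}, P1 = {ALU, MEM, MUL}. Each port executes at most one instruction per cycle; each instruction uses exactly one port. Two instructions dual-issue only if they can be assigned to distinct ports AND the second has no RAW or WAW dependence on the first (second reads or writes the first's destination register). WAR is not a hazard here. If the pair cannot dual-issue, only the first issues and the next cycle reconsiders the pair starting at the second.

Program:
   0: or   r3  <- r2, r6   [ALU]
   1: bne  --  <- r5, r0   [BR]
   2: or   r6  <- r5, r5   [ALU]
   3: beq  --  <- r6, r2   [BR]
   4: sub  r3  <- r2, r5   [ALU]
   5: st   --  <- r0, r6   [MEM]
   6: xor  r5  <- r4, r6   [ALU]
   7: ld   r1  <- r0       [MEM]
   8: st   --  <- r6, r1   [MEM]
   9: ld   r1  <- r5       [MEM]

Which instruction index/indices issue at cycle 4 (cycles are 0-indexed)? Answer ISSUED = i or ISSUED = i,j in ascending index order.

  cy0 -> i0&i1 (or.ALU bne.BR) pair
  cy1 -> i2 (or.ALU) RAW r6
  cy2 -> i3&i4 (beq.BR sub.ALU) pair
  cy3 -> i5&i6 (st.MEM xor.ALU) pair
  cy4 -> i7 (ld.MEM) no-port MEM/MEM
  cy5 -> i8 (st.MEM) no-port MEM/MEM
  cy6 -> i9 (ld.MEM) tail

ISSUED = 7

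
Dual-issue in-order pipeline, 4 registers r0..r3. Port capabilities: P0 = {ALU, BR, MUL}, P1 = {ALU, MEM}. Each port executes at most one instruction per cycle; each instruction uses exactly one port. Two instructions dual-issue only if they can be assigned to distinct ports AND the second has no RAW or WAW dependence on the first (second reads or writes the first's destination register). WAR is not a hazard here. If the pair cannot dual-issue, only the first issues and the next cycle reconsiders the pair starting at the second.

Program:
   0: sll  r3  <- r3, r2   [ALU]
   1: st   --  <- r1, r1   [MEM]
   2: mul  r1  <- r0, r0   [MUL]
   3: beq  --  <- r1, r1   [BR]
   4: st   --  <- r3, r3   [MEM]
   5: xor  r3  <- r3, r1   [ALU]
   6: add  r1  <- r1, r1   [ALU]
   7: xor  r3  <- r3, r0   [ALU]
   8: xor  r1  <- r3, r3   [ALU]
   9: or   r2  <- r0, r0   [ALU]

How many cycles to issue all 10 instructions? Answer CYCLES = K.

CYCLES = 6

c0: i0+i1 sll.ALU+st.MEM  2-wide
c1: i2 mul.MUL  no-port MUL/BR
c2: i3+i4 beq.BR+st.MEM  2-wide
c3: i5+i6 xor.ALU+add.ALU  2-wide
c4: i7 xor.ALU  RAW r3
c5: i8+i9 xor.ALU+or.ALU  2-wide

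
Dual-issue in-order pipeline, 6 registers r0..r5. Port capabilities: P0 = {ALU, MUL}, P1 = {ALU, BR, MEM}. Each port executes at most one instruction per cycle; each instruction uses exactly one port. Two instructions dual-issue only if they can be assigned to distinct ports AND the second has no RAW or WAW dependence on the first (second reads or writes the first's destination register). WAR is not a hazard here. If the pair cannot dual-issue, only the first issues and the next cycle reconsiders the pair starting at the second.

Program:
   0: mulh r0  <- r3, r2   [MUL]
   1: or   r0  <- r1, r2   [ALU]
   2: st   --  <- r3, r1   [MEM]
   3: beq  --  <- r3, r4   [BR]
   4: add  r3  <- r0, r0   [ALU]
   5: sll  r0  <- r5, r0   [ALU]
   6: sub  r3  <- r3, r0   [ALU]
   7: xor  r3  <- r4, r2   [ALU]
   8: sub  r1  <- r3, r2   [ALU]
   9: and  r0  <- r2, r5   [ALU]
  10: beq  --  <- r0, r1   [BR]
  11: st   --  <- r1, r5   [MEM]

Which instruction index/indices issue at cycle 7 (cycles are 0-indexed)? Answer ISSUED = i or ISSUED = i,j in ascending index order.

  cy0 -> i0 (mulh) WAW r0
  cy1 -> i1/i2 (or;st) dual
  cy2 -> i3/i4 (beq;add) dual
  cy3 -> i5 (sll) RAW r0
  cy4 -> i6 (sub) WAW r3
  cy5 -> i7 (xor) RAW r3
  cy6 -> i8/i9 (sub;and) dual
  cy7 -> i10 (beq) no-port BR/MEM
  cy8 -> i11 (st) tail

ISSUED = 10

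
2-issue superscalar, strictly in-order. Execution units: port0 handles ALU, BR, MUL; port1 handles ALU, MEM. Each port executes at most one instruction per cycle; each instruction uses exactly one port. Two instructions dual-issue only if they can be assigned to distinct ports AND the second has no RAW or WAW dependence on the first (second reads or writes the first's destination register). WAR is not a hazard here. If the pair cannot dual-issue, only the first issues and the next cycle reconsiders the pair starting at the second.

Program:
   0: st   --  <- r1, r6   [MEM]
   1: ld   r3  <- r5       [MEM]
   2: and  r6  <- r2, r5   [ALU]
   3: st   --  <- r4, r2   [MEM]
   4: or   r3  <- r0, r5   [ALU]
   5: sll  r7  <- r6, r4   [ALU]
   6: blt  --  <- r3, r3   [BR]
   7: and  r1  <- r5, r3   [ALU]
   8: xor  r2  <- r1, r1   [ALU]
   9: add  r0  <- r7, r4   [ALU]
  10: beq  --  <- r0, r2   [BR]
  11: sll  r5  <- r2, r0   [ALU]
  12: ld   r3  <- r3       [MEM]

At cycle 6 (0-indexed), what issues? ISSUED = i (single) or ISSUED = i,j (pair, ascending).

ISSUED = 10,11

t=0 i0:st.MEM ; no-port MEM/MEM
t=1 i1&i2:ld.MEM+and.ALU ; pair
t=2 i3&i4:st.MEM+or.ALU ; pair
t=3 i5&i6:sll.ALU+blt.BR ; pair
t=4 i7:and.ALU ; RAW r1
t=5 i8&i9:xor.ALU+add.ALU ; pair
t=6 i10&i11:beq.BR+sll.ALU ; pair
t=7 i12:ld.MEM ; tail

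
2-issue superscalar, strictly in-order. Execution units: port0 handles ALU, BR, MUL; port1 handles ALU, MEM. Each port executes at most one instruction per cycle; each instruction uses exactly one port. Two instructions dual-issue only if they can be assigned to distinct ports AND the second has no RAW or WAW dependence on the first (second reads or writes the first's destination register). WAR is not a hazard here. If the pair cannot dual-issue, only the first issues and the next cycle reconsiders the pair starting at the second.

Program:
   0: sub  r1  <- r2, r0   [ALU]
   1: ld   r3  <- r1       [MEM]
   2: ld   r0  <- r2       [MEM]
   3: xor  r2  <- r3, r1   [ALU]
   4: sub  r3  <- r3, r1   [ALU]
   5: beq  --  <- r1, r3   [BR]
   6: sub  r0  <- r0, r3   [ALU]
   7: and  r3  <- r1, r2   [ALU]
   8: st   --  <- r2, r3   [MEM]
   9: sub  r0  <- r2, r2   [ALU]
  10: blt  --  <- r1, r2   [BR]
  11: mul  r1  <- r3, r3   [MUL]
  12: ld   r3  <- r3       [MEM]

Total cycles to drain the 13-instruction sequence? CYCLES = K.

CYCLES = 9

c0: i0 sub  RAW r1
c1: i1 ld  no-port MEM/MEM
c2: i2+i3 ld/xor  dual
c3: i4 sub  RAW r3
c4: i5+i6 beq/sub  dual
c5: i7 and  RAW r3
c6: i8+i9 st/sub  dual
c7: i10 blt  no-port BR/MUL
c8: i11+i12 mul/ld  dual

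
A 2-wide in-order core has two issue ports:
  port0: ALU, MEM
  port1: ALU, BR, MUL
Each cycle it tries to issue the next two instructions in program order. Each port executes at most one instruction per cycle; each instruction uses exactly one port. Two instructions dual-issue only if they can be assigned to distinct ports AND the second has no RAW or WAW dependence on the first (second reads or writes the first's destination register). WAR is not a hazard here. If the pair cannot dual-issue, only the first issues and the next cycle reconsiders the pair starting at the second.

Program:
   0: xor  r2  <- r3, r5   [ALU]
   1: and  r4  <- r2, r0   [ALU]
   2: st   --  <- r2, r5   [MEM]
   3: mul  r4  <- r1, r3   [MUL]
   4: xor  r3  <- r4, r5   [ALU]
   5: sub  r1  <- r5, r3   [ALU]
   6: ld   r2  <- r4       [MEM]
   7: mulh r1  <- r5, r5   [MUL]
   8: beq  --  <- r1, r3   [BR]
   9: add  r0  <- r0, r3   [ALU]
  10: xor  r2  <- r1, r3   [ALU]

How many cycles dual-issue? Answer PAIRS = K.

PAIRS = 3

t=0 i0:xor ; RAW r2
t=1 i1+i2:and;st ; pair
t=2 i3:mul ; RAW r4
t=3 i4:xor ; RAW r3
t=4 i5+i6:sub;ld ; pair
t=5 i7:mulh ; no-port MUL/BR
t=6 i8+i9:beq;add ; pair
t=7 i10:xor ; tail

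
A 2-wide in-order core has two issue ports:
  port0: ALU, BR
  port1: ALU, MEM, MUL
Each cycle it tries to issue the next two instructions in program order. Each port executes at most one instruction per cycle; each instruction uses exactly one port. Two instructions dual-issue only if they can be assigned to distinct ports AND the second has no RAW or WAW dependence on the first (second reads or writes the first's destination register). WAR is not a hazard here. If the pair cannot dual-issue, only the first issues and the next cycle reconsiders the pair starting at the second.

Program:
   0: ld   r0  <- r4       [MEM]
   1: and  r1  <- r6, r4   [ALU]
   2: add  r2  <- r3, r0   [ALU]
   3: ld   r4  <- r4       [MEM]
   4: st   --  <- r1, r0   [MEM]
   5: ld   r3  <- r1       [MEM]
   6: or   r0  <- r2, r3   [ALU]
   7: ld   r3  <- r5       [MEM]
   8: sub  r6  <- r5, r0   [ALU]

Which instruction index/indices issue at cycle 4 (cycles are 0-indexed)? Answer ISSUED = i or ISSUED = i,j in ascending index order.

0. ld+and @i0/i1  | pair
1. add+ld @i2/i3  | pair
2. st @i4  | no-port MEM/MEM
3. ld @i5  | RAW r3
4. or+ld @i6/i7  | pair
5. sub @i8  | tail

ISSUED = 6,7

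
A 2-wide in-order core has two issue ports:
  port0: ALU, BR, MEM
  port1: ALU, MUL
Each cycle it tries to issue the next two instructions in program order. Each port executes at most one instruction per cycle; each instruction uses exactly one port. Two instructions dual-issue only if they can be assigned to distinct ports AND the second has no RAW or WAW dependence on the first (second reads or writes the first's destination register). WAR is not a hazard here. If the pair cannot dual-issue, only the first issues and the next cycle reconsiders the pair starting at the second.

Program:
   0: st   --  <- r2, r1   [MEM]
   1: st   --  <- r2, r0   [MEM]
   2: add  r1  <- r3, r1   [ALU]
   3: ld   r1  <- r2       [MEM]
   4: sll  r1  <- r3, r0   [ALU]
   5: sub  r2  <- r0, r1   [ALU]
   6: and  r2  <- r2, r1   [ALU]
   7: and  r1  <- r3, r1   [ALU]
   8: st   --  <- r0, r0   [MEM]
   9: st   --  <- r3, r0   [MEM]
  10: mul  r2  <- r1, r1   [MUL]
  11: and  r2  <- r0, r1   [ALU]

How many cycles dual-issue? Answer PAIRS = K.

PAIRS = 3

c0: i0 st  no-port MEM/MEM
c1: i1,i2 st;add  dual
c2: i3 ld  WAW r1
c3: i4 sll  RAW r1
c4: i5 sub  RAW+WAW r2
c5: i6,i7 and;and  dual
c6: i8 st  no-port MEM/MEM
c7: i9,i10 st;mul  dual
c8: i11 and  tail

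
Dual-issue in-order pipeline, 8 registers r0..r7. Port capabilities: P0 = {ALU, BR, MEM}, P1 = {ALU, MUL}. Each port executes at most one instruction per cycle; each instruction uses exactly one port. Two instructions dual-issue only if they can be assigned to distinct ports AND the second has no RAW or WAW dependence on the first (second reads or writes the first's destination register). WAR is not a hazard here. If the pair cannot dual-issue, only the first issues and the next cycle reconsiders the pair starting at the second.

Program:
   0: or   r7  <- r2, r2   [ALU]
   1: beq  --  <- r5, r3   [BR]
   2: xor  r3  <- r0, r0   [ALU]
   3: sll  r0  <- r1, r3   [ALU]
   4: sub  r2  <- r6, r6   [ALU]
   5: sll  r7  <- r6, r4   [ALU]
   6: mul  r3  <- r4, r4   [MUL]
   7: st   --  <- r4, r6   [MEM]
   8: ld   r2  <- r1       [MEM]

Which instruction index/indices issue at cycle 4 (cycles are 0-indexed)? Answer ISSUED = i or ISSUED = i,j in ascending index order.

[0] i0+i1  or+beq  -- 2-wide
[1] i2  xor  -- RAW r3
[2] i3+i4  sll+sub  -- 2-wide
[3] i5+i6  sll+mul  -- 2-wide
[4] i7  st  -- no-port MEM/MEM
[5] i8  ld  -- tail

ISSUED = 7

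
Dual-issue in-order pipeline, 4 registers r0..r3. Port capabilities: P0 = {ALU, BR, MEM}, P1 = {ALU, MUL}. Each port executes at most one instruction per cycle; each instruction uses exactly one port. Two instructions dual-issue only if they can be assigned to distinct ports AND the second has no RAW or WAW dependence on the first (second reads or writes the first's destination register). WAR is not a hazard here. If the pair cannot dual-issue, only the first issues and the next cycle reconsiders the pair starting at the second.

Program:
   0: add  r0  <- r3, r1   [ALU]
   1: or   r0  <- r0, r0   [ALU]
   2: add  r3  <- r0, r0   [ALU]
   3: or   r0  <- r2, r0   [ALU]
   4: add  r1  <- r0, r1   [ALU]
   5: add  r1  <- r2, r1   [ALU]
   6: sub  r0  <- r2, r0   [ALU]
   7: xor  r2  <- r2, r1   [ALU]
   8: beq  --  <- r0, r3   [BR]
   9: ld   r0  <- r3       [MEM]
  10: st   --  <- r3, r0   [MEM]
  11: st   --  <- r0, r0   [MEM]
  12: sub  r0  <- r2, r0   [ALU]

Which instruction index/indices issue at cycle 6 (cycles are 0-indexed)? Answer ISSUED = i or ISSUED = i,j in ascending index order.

ISSUED = 9

t=0 i0:add.ALU ; RAW+WAW r0
t=1 i1:or.ALU ; RAW r0
t=2 i2&i3:add.ALU or.ALU ; pair
t=3 i4:add.ALU ; RAW+WAW r1
t=4 i5&i6:add.ALU sub.ALU ; pair
t=5 i7&i8:xor.ALU beq.BR ; pair
t=6 i9:ld.MEM ; no-port MEM/MEM
t=7 i10:st.MEM ; no-port MEM/MEM
t=8 i11&i12:st.MEM sub.ALU ; pair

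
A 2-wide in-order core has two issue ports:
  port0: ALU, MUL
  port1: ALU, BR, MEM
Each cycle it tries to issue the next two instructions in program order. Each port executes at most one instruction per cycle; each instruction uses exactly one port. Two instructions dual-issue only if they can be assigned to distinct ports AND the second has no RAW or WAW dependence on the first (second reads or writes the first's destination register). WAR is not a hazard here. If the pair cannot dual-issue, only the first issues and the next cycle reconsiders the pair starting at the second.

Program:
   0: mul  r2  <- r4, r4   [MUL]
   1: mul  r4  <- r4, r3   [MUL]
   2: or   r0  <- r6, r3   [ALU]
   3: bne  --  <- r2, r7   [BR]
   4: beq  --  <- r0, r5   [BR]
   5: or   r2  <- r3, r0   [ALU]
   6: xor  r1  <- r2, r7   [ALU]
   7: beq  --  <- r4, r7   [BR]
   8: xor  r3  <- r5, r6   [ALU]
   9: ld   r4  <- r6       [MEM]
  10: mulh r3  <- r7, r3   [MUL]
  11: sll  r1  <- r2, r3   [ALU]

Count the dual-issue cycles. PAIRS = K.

PAIRS = 4

#0 head=0: mul.MUL i0 no-port MUL/MUL
#1 head=1: mul.MUL;or.ALU i1/i2 dual
#2 head=3: bne.BR i3 no-port BR/BR
#3 head=4: beq.BR;or.ALU i4/i5 dual
#4 head=6: xor.ALU;beq.BR i6/i7 dual
#5 head=8: xor.ALU;ld.MEM i8/i9 dual
#6 head=10: mulh.MUL i10 RAW r3
#7 head=11: sll.ALU i11 tail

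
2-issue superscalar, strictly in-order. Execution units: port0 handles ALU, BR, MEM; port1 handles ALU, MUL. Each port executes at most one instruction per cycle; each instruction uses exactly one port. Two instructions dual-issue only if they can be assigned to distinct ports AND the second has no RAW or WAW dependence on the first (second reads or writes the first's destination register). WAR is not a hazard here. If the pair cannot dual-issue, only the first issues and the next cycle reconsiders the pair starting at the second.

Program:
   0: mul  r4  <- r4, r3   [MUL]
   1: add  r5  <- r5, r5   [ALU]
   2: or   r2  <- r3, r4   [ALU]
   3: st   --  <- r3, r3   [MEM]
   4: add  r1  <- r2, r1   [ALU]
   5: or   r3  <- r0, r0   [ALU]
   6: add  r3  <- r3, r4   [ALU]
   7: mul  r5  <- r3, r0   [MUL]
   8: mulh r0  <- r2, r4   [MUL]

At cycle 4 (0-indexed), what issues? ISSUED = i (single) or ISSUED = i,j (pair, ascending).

ISSUED = 7

#0 head=0: mul.MUL/add.ALU i0,i1 pair
#1 head=2: or.ALU/st.MEM i2,i3 pair
#2 head=4: add.ALU/or.ALU i4,i5 pair
#3 head=6: add.ALU i6 RAW r3
#4 head=7: mul.MUL i7 no-port MUL/MUL
#5 head=8: mulh.MUL i8 tail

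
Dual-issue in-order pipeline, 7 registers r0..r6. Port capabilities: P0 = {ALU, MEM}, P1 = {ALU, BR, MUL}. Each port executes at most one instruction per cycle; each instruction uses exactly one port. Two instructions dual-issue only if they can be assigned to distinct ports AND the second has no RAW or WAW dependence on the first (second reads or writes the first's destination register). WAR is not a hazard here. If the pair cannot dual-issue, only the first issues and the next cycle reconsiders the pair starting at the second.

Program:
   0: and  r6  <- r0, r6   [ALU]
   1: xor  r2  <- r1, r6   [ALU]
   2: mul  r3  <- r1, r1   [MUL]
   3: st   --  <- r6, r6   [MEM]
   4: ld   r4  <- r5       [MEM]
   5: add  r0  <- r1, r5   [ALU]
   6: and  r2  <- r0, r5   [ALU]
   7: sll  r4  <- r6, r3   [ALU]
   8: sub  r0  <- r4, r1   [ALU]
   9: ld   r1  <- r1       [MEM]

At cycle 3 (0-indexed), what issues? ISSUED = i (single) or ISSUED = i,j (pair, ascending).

ISSUED = 4,5

  cy0 -> i0 (and.ALU) RAW r6
  cy1 -> i1,i2 (xor.ALU;mul.MUL) dual
  cy2 -> i3 (st.MEM) no-port MEM/MEM
  cy3 -> i4,i5 (ld.MEM;add.ALU) dual
  cy4 -> i6,i7 (and.ALU;sll.ALU) dual
  cy5 -> i8,i9 (sub.ALU;ld.MEM) dual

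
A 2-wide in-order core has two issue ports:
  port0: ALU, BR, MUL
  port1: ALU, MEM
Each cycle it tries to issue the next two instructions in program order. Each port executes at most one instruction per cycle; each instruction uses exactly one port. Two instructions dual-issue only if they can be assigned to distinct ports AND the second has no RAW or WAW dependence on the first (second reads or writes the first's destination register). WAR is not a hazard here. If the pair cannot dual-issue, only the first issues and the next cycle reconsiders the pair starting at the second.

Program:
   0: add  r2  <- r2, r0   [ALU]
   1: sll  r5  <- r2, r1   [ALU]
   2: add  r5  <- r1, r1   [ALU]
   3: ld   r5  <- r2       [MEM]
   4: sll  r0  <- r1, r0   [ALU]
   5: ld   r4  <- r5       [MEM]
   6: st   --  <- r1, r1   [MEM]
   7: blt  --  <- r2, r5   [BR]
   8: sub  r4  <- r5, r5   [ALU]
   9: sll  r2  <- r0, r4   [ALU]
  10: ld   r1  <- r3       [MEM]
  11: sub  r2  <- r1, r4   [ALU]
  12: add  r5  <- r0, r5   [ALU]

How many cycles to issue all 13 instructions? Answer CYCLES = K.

0. add.ALU @i0  | RAW r2
1. sll.ALU @i1  | WAW r5
2. add.ALU @i2  | WAW r5
3. ld.MEM;sll.ALU @i3,i4  | dual
4. ld.MEM @i5  | no-port MEM/MEM
5. st.MEM;blt.BR @i6,i7  | dual
6. sub.ALU @i8  | RAW r4
7. sll.ALU;ld.MEM @i9,i10  | dual
8. sub.ALU;add.ALU @i11,i12  | dual

CYCLES = 9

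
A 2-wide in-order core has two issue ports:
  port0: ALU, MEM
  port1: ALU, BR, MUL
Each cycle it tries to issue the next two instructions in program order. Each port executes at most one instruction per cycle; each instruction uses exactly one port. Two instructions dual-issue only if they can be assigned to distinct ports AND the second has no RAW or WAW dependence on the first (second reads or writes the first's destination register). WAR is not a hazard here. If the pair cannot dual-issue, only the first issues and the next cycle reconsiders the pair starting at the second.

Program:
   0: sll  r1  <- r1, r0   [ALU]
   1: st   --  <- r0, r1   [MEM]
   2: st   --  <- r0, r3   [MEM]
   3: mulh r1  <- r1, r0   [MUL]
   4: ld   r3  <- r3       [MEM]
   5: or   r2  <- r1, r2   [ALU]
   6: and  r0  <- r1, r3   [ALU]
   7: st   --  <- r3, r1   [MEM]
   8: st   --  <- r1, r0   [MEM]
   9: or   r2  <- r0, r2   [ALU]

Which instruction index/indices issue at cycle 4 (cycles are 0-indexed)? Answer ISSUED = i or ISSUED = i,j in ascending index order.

c0: i0 sll.ALU  RAW r1
c1: i1 st.MEM  no-port MEM/MEM
c2: i2&i3 st.MEM mulh.MUL  2-wide
c3: i4&i5 ld.MEM or.ALU  2-wide
c4: i6&i7 and.ALU st.MEM  2-wide
c5: i8&i9 st.MEM or.ALU  2-wide

ISSUED = 6,7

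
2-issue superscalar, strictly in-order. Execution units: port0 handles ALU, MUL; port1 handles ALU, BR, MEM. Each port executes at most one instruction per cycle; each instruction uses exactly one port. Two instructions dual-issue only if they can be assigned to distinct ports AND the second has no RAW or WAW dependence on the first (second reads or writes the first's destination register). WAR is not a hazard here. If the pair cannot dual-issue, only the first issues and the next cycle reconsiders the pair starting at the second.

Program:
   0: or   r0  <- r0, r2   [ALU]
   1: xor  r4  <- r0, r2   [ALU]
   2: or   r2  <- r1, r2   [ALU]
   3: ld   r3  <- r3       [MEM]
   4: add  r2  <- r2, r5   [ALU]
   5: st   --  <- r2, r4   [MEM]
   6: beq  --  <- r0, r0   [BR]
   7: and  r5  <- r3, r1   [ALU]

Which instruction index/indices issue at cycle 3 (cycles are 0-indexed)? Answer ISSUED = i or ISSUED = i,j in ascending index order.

c0: i0 or.ALU  RAW r0
c1: i1/i2 xor.ALU or.ALU  pair
c2: i3/i4 ld.MEM add.ALU  pair
c3: i5 st.MEM  no-port MEM/BR
c4: i6/i7 beq.BR and.ALU  pair

ISSUED = 5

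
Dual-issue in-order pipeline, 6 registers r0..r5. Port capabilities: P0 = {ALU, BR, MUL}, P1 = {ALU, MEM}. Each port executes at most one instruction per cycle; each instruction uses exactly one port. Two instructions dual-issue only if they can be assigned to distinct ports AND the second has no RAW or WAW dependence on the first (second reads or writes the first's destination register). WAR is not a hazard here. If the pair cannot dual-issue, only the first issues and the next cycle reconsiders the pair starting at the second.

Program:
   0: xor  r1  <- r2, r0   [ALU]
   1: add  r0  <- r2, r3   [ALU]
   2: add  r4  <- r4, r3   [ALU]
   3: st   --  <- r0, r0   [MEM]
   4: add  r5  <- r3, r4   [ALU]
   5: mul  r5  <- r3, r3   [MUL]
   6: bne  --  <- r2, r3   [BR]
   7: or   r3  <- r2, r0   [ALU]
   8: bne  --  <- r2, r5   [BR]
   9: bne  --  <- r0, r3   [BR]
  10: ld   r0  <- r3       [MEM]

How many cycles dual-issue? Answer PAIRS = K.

PAIRS = 4

t=0 i0+i1:xor/add ; dual
t=1 i2+i3:add/st ; dual
t=2 i4:add ; WAW r5
t=3 i5:mul ; no-port MUL/BR
t=4 i6+i7:bne/or ; dual
t=5 i8:bne ; no-port BR/BR
t=6 i9+i10:bne/ld ; dual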